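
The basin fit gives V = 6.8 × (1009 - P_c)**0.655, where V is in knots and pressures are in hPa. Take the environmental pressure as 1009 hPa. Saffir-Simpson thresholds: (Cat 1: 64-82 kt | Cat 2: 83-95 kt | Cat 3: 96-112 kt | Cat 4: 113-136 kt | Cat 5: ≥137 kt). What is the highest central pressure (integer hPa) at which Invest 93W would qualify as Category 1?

978 hPa

Category 1 begins at V = 64 kt.
Required ΔP = (64/6.8)^(1/0.655) = 9.412^1.527 ≈ 30.66 hPa.
P_c ≤ 1009 − 30.66 = 978.34, so the highest integer P_c is 978 hPa.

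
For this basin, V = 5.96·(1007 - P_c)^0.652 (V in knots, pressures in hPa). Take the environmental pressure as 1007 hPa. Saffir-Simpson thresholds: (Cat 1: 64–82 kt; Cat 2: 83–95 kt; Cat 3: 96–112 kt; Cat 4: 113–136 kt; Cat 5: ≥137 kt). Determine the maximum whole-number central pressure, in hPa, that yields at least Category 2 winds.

950 hPa

Category 2 begins at V = 83 kt.
Required ΔP = (83/5.96)^(1/0.652) = 13.926^1.534 ≈ 56.80 hPa.
P_c ≤ 1007 − 56.80 = 950.20, so the highest integer P_c is 950 hPa.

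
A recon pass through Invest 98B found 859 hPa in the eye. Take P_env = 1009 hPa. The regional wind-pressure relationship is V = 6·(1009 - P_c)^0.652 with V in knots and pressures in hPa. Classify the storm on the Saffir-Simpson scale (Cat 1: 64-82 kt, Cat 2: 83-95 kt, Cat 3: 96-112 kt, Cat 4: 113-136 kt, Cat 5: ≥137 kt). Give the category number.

ΔP = 1009 − 859 = 150 hPa.
V ≈ 6 × 150^0.652 = 6 × 26.23 ≈ 157 kt.
157 kt falls in the Category 5 band.

5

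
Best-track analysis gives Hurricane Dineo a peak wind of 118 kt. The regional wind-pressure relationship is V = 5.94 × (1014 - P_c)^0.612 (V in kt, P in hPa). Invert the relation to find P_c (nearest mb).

882 mb

ΔP = (V / 5.94)^(1/0.612) = (118/5.94)^1.634.
118/5.94 = 19.865; 19.865^1.634 ≈ 132.15 mb.
P_c = 1014 − 132.15 = 881.85 ≈ 882 mb.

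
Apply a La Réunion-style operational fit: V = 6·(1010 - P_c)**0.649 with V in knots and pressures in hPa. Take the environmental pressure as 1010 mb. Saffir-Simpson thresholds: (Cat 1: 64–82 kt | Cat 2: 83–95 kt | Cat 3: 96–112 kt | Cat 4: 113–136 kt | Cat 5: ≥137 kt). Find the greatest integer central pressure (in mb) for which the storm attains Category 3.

938 mb

Category 3 begins at V = 96 kt.
Required ΔP = (96/6)^(1/0.649) = 16.000^1.541 ≈ 71.67 mb.
P_c ≤ 1010 − 71.67 = 938.33, so the highest integer P_c is 938 mb.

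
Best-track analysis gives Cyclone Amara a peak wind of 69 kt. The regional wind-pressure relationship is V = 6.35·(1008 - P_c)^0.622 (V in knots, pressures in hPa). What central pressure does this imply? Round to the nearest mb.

962 mb

ΔP = (V / 6.35)^(1/0.622) = (69/6.35)^1.608.
69/6.35 = 10.866; 10.866^1.608 ≈ 46.31 mb.
P_c = 1008 − 46.31 = 961.69 ≈ 962 mb.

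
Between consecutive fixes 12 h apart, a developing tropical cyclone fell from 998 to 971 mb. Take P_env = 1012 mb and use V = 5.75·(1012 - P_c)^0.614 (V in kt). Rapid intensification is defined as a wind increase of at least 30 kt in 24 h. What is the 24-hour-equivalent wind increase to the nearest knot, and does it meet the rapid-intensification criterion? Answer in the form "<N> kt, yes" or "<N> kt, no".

54 kt, yes

V₁: ΔP = 14, V ≈ 5.75 × 14^0.614 ≈ 29.07 kt.
V₂: ΔP = 41, V ≈ 5.75 × 41^0.614 ≈ 56.22 kt.
ΔV over 12 h = 27.15 kt → 24 h equivalent = 27.15 × 24/12 ≈ 54.30 kt.
54 kt ≥ 30 kt ⇒ rapid intensification.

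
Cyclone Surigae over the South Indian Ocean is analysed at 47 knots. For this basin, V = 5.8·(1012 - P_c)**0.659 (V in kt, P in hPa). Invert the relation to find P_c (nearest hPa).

ΔP = (V / 5.8)^(1/0.659) = (47/5.8)^1.517.
47/5.8 = 8.103; 8.103^1.517 ≈ 23.93 hPa.
P_c = 1012 − 23.93 = 988.07 ≈ 988 hPa.

988 hPa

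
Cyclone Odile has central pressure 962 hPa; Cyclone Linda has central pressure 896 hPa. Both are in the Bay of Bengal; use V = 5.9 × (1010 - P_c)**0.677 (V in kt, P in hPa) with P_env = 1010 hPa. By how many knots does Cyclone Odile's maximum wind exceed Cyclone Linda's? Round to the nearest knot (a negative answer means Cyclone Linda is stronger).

-65 kt

Cyclone Odile: ΔP = 48; V ≈ 5.9 × 48^0.677 ≈ 81.11 kt.
Cyclone Linda: ΔP = 114; V ≈ 5.9 × 114^0.677 ≈ 145.67 kt.
Difference ≈ 81.11 − 145.67 = -64.56 → -65 kt.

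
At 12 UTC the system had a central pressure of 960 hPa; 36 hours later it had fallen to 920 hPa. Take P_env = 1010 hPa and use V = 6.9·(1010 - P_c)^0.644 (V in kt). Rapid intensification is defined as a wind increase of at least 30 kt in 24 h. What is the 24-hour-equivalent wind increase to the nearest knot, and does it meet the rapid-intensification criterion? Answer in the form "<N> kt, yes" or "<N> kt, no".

26 kt, no

V₁: ΔP = 50, V ≈ 6.9 × 50^0.644 ≈ 85.70 kt.
V₂: ΔP = 90, V ≈ 6.9 × 90^0.644 ≈ 125.14 kt.
ΔV over 36 h = 39.44 kt → 24 h equivalent = 39.44 × 24/36 ≈ 26.29 kt.
26 kt < 30 kt ⇒ not rapid intensification.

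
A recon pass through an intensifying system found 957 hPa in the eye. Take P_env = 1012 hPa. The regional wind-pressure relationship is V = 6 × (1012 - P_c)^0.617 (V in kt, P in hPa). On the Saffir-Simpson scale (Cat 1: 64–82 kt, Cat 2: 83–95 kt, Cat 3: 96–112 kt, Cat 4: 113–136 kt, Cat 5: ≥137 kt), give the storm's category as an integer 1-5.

ΔP = 1012 − 957 = 55 hPa.
V ≈ 6 × 55^0.617 = 6 × 11.85 ≈ 71 kt.
71 kt falls in the Category 1 band.

1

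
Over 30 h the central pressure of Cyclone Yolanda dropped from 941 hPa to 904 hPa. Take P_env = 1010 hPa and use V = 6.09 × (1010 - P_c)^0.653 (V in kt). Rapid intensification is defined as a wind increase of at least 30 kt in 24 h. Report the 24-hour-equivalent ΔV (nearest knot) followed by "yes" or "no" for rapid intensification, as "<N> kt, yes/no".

V₁: ΔP = 69, V ≈ 6.09 × 69^0.653 ≈ 96.69 kt.
V₂: ΔP = 106, V ≈ 6.09 × 106^0.653 ≈ 127.98 kt.
ΔV over 30 h = 31.29 kt → 24 h equivalent = 31.29 × 24/30 ≈ 25.03 kt.
25 kt < 30 kt ⇒ not rapid intensification.

25 kt, no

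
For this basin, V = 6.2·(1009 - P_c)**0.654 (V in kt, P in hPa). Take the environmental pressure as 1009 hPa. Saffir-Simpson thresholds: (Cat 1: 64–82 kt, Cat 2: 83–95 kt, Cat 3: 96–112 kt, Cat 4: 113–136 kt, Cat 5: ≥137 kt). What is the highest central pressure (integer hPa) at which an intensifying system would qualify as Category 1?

973 hPa

Category 1 begins at V = 64 kt.
Required ΔP = (64/6.2)^(1/0.654) = 10.323^1.529 ≈ 35.49 hPa.
P_c ≤ 1009 − 35.49 = 973.51, so the highest integer P_c is 973 hPa.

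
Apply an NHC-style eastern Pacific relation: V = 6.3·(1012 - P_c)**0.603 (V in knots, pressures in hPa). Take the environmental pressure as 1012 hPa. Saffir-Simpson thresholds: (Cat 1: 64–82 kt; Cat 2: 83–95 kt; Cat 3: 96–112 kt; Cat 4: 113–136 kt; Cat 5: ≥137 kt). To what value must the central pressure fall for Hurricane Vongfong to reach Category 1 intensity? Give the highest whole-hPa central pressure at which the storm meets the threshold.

965 hPa

Category 1 begins at V = 64 kt.
Required ΔP = (64/6.3)^(1/0.603) = 10.159^1.658 ≈ 46.74 hPa.
P_c ≤ 1012 − 46.74 = 965.26, so the highest integer P_c is 965 hPa.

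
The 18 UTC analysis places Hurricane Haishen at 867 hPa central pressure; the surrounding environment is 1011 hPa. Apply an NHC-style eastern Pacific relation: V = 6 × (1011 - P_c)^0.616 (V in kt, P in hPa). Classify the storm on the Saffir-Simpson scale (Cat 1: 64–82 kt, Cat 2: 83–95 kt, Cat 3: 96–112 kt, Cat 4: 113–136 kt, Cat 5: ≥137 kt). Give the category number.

ΔP = 1011 − 867 = 144 hPa.
V ≈ 6 × 144^0.616 = 6 × 21.36 ≈ 128 kt.
128 kt falls in the Category 4 band.

4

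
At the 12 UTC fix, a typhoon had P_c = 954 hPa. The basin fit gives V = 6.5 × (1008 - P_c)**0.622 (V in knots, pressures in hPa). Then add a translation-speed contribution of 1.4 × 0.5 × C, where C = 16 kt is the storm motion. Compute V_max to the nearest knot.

ΔP = 1008 − 954 = 54 hPa.
54^0.622 ≈ 11.955.
V ≈ 6.5 × 11.955 ≈ 77.7 kt.
Translation term: 1.4 × 0.5 × 16 = 11.2 kt.
Corrected V ≈ 88.9 kt → 89 kt.

89 kt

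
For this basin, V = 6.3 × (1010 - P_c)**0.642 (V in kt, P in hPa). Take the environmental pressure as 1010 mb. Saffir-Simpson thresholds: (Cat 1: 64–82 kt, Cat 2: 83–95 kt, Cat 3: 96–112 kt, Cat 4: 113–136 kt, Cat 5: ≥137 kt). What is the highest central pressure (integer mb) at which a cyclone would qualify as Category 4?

920 mb

Category 4 begins at V = 113 kt.
Required ΔP = (113/6.3)^(1/0.642) = 17.937^1.558 ≈ 89.71 mb.
P_c ≤ 1010 − 89.71 = 920.29, so the highest integer P_c is 920 mb.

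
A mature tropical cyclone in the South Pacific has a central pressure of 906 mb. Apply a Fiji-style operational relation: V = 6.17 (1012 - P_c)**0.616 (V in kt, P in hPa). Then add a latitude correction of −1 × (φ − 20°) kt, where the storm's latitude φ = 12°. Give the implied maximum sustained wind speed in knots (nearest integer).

ΔP = 1012 − 906 = 106 mb.
106^0.616 ≈ 17.684.
V ≈ 6.17 × 17.684 ≈ 109.1 kt.
Latitude correction: −1 × (12 − 20) = 8 kt.
Corrected V ≈ 117.1 kt → 117 kt.

117 kt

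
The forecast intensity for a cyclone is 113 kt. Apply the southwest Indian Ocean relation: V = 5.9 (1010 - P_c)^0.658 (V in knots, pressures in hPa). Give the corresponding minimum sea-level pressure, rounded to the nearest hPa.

ΔP = (V / 5.9)^(1/0.658) = (113/5.9)^1.520.
113/5.9 = 19.153; 19.153^1.520 ≈ 88.85 hPa.
P_c = 1010 − 88.85 = 921.15 ≈ 921 hPa.

921 hPa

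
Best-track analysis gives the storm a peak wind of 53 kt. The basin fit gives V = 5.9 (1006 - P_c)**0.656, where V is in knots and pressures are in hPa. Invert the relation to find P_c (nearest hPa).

978 hPa

ΔP = (V / 5.9)^(1/0.656) = (53/5.9)^1.524.
53/5.9 = 8.983; 8.983^1.524 ≈ 28.40 hPa.
P_c = 1006 − 28.40 = 977.60 ≈ 978 hPa.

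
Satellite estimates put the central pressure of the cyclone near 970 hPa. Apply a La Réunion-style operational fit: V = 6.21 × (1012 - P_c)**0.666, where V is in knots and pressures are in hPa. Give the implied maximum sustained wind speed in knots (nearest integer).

75 kt

ΔP = 1012 − 970 = 42 hPa.
42^0.666 ≈ 12.053.
V ≈ 6.21 × 12.053 ≈ 74.8 kt.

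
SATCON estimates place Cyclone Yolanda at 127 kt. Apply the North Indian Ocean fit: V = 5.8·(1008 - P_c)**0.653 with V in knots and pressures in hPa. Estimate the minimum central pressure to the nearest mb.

895 mb

ΔP = (V / 5.8)^(1/0.653) = (127/5.8)^1.531.
127/5.8 = 21.897; 21.897^1.531 ≈ 112.89 mb.
P_c = 1008 − 112.89 = 895.11 ≈ 895 mb.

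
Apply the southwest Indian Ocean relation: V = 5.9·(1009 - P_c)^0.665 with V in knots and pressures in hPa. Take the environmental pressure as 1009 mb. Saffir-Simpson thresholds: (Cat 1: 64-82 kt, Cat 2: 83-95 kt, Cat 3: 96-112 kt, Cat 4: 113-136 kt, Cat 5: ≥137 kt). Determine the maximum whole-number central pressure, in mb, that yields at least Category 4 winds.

924 mb

Category 4 begins at V = 113 kt.
Required ΔP = (113/5.9)^(1/0.665) = 19.153^1.504 ≈ 84.75 mb.
P_c ≤ 1009 − 84.75 = 924.25, so the highest integer P_c is 924 mb.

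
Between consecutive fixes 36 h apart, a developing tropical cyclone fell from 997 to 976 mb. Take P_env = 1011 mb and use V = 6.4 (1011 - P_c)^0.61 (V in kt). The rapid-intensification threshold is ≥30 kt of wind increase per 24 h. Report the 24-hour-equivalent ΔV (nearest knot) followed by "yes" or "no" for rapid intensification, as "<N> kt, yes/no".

V₁: ΔP = 14, V ≈ 6.4 × 14^0.61 ≈ 32.01 kt.
V₂: ΔP = 35, V ≈ 6.4 × 35^0.61 ≈ 55.98 kt.
ΔV over 36 h = 23.97 kt → 24 h equivalent = 23.97 × 24/36 ≈ 15.98 kt.
16 kt < 30 kt ⇒ not rapid intensification.

16 kt, no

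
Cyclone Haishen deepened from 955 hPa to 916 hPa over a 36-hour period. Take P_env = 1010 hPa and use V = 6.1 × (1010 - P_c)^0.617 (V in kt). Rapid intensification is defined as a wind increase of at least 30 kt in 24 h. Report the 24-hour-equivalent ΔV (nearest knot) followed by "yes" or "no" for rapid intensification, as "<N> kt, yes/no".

19 kt, no

V₁: ΔP = 55, V ≈ 6.1 × 55^0.617 ≈ 72.30 kt.
V₂: ΔP = 94, V ≈ 6.1 × 94^0.617 ≈ 100.64 kt.
ΔV over 36 h = 28.34 kt → 24 h equivalent = 28.34 × 24/36 ≈ 18.89 kt.
19 kt < 30 kt ⇒ not rapid intensification.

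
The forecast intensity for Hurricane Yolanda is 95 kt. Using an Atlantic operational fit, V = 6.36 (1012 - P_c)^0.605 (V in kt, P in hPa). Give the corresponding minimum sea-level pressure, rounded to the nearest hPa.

ΔP = (V / 6.36)^(1/0.605) = (95/6.36)^1.653.
95/6.36 = 14.937; 14.937^1.653 ≈ 87.28 hPa.
P_c = 1012 − 87.28 = 924.72 ≈ 925 hPa.

925 hPa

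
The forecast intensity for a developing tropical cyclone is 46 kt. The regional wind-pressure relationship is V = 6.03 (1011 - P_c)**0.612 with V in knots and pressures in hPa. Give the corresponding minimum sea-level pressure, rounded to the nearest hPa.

ΔP = (V / 6.03)^(1/0.612) = (46/6.03)^1.634.
46/6.03 = 7.629; 7.629^1.634 ≈ 27.66 hPa.
P_c = 1011 − 27.66 = 983.34 ≈ 983 hPa.

983 hPa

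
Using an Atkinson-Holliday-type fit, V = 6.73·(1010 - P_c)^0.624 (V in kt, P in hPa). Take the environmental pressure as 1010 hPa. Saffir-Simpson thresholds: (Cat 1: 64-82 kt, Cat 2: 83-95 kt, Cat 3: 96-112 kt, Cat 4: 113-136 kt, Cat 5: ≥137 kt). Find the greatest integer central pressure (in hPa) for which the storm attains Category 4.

918 hPa

Category 4 begins at V = 113 kt.
Required ΔP = (113/6.73)^(1/0.624) = 16.790^1.603 ≈ 91.88 hPa.
P_c ≤ 1010 − 91.88 = 918.12, so the highest integer P_c is 918 hPa.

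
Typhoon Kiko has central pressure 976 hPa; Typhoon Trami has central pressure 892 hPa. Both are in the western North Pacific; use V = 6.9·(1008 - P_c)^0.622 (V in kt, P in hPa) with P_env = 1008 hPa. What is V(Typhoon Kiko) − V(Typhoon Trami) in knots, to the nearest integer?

Typhoon Kiko: ΔP = 32; V ≈ 6.9 × 32^0.622 ≈ 59.57 kt.
Typhoon Trami: ΔP = 116; V ≈ 6.9 × 116^0.622 ≈ 132.72 kt.
Difference ≈ 59.57 − 132.72 = -73.15 → -73 kt.

-73 kt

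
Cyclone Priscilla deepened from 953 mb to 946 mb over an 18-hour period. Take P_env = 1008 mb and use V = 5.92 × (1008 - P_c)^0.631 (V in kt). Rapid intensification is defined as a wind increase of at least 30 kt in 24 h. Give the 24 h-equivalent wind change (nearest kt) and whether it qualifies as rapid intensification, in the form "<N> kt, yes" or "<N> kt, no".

V₁: ΔP = 55, V ≈ 5.92 × 55^0.631 ≈ 74.21 kt.
V₂: ΔP = 62, V ≈ 5.92 × 62^0.631 ≈ 80.04 kt.
ΔV over 18 h = 5.83 kt → 24 h equivalent = 5.83 × 24/18 ≈ 7.77 kt.
8 kt < 30 kt ⇒ not rapid intensification.

8 kt, no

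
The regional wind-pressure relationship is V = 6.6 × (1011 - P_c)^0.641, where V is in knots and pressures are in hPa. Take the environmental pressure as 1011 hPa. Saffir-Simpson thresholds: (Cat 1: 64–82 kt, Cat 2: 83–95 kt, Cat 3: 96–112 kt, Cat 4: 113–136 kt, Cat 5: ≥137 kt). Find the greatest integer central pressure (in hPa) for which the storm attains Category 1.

Category 1 begins at V = 64 kt.
Required ΔP = (64/6.6)^(1/0.641) = 9.697^1.560 ≈ 34.61 hPa.
P_c ≤ 1011 − 34.61 = 976.39, so the highest integer P_c is 976 hPa.

976 hPa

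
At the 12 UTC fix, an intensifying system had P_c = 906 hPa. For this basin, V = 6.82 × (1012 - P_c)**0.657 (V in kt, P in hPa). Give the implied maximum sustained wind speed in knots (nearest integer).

ΔP = 1012 − 906 = 106 hPa.
106^0.657 ≈ 21.410.
V ≈ 6.82 × 21.410 ≈ 146.0 kt.

146 kt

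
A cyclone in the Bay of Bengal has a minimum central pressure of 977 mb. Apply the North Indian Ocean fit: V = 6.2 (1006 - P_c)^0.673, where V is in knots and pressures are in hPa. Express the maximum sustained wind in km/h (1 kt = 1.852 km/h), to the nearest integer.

ΔP = 1006 − 977 = 29 mb.
V ≈ 6.2 × 29^0.673 = 6.2 × 9.643 ≈ 59.784 kt.
59.784 × 1.852 ≈ 110.72 km/h → 111 km/h.

111 km/h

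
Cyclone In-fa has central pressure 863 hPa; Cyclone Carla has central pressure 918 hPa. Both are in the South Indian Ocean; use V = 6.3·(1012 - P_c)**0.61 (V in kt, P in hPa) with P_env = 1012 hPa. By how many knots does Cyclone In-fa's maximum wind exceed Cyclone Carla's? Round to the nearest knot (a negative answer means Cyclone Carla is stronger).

33 kt

Cyclone In-fa: ΔP = 149; V ≈ 6.3 × 149^0.61 ≈ 133.35 kt.
Cyclone Carla: ΔP = 94; V ≈ 6.3 × 94^0.61 ≈ 100.68 kt.
Difference ≈ 133.35 − 100.68 = 32.67 → 33 kt.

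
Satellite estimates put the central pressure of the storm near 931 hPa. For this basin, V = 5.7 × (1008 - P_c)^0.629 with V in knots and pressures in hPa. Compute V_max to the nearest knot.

88 kt

ΔP = 1008 − 931 = 77 hPa.
77^0.629 ≈ 15.367.
V ≈ 5.7 × 15.367 ≈ 87.6 kt.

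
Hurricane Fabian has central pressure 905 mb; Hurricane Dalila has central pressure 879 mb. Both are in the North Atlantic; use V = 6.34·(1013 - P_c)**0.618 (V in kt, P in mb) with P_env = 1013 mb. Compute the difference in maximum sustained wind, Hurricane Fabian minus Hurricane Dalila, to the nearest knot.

-16 kt

Hurricane Fabian: ΔP = 108; V ≈ 6.34 × 108^0.618 ≈ 114.48 kt.
Hurricane Dalila: ΔP = 134; V ≈ 6.34 × 134^0.618 ≈ 130.81 kt.
Difference ≈ 114.48 − 130.81 = -16.33 → -16 kt.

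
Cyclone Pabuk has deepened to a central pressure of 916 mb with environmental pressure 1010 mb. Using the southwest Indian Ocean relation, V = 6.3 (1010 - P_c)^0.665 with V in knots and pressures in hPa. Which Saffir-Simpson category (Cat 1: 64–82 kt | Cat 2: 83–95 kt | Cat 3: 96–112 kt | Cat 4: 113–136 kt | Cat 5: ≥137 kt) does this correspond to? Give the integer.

4

ΔP = 1010 − 916 = 94 mb.
V ≈ 6.3 × 94^0.665 = 6.3 × 20.52 ≈ 129 kt.
129 kt falls in the Category 4 band.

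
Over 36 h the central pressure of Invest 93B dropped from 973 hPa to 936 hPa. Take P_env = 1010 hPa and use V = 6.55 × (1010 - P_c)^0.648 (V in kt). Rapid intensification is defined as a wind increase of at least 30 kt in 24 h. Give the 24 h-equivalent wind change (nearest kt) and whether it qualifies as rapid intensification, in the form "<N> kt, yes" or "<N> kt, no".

26 kt, no

V₁: ΔP = 37, V ≈ 6.55 × 37^0.648 ≈ 67.99 kt.
V₂: ΔP = 74, V ≈ 6.55 × 74^0.648 ≈ 106.54 kt.
ΔV over 36 h = 38.55 kt → 24 h equivalent = 38.55 × 24/36 ≈ 25.70 kt.
26 kt < 30 kt ⇒ not rapid intensification.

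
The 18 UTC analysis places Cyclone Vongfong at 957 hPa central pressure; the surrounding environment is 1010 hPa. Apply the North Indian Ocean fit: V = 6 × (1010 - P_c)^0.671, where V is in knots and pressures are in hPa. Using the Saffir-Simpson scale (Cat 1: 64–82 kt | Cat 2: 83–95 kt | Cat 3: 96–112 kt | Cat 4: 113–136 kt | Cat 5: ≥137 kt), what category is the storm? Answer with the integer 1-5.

2

ΔP = 1010 − 957 = 53 hPa.
V ≈ 6 × 53^0.671 = 6 × 14.35 ≈ 86 kt.
86 kt falls in the Category 2 band.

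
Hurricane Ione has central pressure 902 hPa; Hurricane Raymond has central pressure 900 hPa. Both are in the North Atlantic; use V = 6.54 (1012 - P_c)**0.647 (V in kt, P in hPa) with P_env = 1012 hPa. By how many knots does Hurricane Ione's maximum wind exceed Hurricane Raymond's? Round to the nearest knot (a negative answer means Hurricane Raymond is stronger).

Hurricane Ione: ΔP = 110; V ≈ 6.54 × 110^0.647 ≈ 136.89 kt.
Hurricane Raymond: ΔP = 112; V ≈ 6.54 × 112^0.647 ≈ 138.49 kt.
Difference ≈ 136.89 − 138.49 = -1.60 → -2 kt.

-2 kt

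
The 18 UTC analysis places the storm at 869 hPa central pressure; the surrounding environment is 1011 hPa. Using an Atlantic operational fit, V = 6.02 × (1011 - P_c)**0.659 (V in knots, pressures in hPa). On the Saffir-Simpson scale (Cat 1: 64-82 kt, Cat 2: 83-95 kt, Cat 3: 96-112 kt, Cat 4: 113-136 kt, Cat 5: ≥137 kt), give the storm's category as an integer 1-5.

5

ΔP = 1011 − 869 = 142 hPa.
V ≈ 6.02 × 142^0.659 = 6.02 × 26.20 ≈ 158 kt.
158 kt falls in the Category 5 band.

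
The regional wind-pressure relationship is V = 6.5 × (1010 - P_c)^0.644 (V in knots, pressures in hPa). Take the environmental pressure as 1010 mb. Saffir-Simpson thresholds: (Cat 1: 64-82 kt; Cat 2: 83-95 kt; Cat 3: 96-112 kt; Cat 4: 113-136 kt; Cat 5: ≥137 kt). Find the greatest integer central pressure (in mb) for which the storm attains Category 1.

975 mb

Category 1 begins at V = 64 kt.
Required ΔP = (64/6.5)^(1/0.644) = 9.846^1.553 ≈ 34.86 mb.
P_c ≤ 1010 − 34.86 = 975.14, so the highest integer P_c is 975 mb.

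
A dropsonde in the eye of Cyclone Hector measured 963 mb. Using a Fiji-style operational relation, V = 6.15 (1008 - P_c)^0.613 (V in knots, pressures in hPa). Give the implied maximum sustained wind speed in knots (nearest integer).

63 kt

ΔP = 1008 − 963 = 45 mb.
45^0.613 ≈ 10.314.
V ≈ 6.15 × 10.314 ≈ 63.4 kt.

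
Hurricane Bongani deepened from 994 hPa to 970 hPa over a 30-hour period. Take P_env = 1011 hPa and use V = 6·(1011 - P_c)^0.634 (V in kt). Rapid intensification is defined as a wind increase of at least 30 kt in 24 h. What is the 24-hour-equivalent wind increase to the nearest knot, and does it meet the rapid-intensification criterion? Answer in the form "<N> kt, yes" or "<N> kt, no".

22 kt, no

V₁: ΔP = 17, V ≈ 6 × 17^0.634 ≈ 36.16 kt.
V₂: ΔP = 41, V ≈ 6 × 41^0.634 ≈ 63.19 kt.
ΔV over 30 h = 27.03 kt → 24 h equivalent = 27.03 × 24/30 ≈ 21.62 kt.
22 kt < 30 kt ⇒ not rapid intensification.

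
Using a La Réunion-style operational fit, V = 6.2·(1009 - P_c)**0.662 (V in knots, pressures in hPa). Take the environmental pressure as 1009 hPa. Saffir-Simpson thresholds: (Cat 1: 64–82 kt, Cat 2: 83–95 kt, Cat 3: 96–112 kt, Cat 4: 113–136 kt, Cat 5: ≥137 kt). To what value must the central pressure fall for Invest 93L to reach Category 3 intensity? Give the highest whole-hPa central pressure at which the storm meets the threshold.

946 hPa

Category 3 begins at V = 96 kt.
Required ΔP = (96/6.2)^(1/0.662) = 15.484^1.511 ≈ 62.72 hPa.
P_c ≤ 1009 − 62.72 = 946.28, so the highest integer P_c is 946 hPa.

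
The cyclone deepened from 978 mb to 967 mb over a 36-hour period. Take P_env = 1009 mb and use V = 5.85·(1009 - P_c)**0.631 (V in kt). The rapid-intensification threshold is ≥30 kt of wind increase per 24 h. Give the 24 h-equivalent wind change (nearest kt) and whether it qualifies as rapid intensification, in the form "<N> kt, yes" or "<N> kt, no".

V₁: ΔP = 31, V ≈ 5.85 × 31^0.631 ≈ 51.07 kt.
V₂: ΔP = 42, V ≈ 5.85 × 42^0.631 ≈ 61.86 kt.
ΔV over 36 h = 10.79 kt → 24 h equivalent = 10.79 × 24/36 ≈ 7.19 kt.
7 kt < 30 kt ⇒ not rapid intensification.

7 kt, no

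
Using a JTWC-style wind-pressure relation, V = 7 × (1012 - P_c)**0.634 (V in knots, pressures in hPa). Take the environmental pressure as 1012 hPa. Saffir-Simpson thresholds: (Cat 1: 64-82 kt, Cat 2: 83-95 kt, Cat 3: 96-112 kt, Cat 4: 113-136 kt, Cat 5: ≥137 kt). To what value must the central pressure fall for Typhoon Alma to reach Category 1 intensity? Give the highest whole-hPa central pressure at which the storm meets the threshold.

979 hPa

Category 1 begins at V = 64 kt.
Required ΔP = (64/7)^(1/0.634) = 9.143^1.577 ≈ 32.80 hPa.
P_c ≤ 1012 − 32.80 = 979.20, so the highest integer P_c is 979 hPa.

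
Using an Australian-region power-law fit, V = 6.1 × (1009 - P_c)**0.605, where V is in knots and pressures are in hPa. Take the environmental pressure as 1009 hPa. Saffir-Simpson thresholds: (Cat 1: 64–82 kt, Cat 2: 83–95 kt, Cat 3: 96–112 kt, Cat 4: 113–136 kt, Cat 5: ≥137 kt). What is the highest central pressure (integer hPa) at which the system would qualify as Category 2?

Category 2 begins at V = 83 kt.
Required ΔP = (83/6.1)^(1/0.605) = 13.607^1.653 ≈ 74.81 hPa.
P_c ≤ 1009 − 74.81 = 934.19, so the highest integer P_c is 934 hPa.

934 hPa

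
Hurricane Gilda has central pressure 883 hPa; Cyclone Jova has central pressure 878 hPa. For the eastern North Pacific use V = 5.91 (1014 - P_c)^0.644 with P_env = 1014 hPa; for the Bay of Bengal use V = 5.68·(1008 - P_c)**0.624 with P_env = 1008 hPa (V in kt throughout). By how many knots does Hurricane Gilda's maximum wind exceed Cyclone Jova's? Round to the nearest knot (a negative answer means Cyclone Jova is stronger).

Hurricane Gilda: ΔP = 131; V ≈ 5.91 × 131^0.644 ≈ 136.49 kt.
Cyclone Jova: ΔP = 130; V ≈ 5.68 × 130^0.624 ≈ 118.43 kt.
Difference ≈ 136.49 − 118.43 = 18.06 → 18 kt.

18 kt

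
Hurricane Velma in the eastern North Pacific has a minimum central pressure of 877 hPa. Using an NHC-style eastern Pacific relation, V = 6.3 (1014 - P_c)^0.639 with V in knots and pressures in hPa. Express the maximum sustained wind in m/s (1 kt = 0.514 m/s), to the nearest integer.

75 m/s

ΔP = 1014 − 877 = 137 hPa.
V ≈ 6.3 × 137^0.639 = 6.3 × 23.193 ≈ 146.118 kt.
146.118 × 0.514 ≈ 75.10 m/s → 75 m/s.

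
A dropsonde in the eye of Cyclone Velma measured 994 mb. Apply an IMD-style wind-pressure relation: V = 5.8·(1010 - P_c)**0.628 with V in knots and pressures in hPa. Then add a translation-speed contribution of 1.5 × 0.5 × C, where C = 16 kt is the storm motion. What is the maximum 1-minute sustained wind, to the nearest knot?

ΔP = 1010 − 994 = 16 mb.
16^0.628 ≈ 5.704.
V ≈ 5.8 × 5.704 ≈ 33.1 kt.
Translation term: 1.5 × 0.5 × 16 = 12 kt.
Corrected V ≈ 45.1 kt → 45 kt.

45 kt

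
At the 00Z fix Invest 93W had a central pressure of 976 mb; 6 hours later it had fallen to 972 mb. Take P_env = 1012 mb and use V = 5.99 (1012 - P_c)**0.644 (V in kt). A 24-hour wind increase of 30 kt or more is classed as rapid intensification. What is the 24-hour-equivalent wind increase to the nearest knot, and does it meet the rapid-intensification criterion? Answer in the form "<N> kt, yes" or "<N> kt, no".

V₁: ΔP = 36, V ≈ 5.99 × 36^0.644 ≈ 60.21 kt.
V₂: ΔP = 40, V ≈ 5.99 × 40^0.644 ≈ 64.44 kt.
ΔV over 6 h = 4.23 kt → 24 h equivalent = 4.23 × 24/6 ≈ 16.92 kt.
17 kt < 30 kt ⇒ not rapid intensification.

17 kt, no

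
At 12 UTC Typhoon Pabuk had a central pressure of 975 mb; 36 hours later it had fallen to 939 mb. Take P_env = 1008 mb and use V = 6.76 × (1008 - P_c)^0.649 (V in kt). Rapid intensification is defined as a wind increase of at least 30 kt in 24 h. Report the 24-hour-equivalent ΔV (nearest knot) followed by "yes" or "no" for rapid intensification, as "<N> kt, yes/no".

V₁: ΔP = 33, V ≈ 6.76 × 33^0.649 ≈ 65.38 kt.
V₂: ΔP = 69, V ≈ 6.76 × 69^0.649 ≈ 105.53 kt.
ΔV over 36 h = 40.15 kt → 24 h equivalent = 40.15 × 24/36 ≈ 26.77 kt.
27 kt < 30 kt ⇒ not rapid intensification.

27 kt, no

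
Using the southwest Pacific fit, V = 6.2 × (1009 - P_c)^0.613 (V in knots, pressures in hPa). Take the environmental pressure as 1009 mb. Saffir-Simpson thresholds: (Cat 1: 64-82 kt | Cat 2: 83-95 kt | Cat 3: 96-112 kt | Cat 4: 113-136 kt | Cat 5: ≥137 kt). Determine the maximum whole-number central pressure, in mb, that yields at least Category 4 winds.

895 mb

Category 4 begins at V = 113 kt.
Required ΔP = (113/6.2)^(1/0.613) = 18.226^1.631 ≈ 113.92 mb.
P_c ≤ 1009 − 113.92 = 895.08, so the highest integer P_c is 895 mb.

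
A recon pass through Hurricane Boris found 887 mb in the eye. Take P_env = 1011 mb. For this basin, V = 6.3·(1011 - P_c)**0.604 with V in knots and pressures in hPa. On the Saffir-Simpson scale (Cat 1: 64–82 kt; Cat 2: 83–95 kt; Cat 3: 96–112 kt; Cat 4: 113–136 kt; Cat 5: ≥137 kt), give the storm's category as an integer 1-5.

4

ΔP = 1011 − 887 = 124 mb.
V ≈ 6.3 × 124^0.604 = 6.3 × 18.38 ≈ 116 kt.
116 kt falls in the Category 4 band.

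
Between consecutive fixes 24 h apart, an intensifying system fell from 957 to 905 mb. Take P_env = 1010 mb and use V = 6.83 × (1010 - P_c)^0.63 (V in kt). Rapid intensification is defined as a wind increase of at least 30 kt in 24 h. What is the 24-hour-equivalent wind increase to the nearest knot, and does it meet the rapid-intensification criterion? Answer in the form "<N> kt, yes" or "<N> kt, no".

V₁: ΔP = 53, V ≈ 6.83 × 53^0.63 ≈ 83.31 kt.
V₂: ΔP = 105, V ≈ 6.83 × 105^0.63 ≈ 128.17 kt.
ΔV over 24 h = 44.86 kt → 24 h equivalent = 44.86 × 24/24 ≈ 44.86 kt.
45 kt ≥ 30 kt ⇒ rapid intensification.

45 kt, yes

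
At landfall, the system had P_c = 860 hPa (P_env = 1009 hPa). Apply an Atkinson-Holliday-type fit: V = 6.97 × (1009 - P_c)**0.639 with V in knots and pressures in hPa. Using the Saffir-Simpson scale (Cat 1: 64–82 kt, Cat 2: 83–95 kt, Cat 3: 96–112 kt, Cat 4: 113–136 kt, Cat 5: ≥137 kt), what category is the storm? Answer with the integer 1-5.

5

ΔP = 1009 − 860 = 149 hPa.
V ≈ 6.97 × 149^0.639 = 6.97 × 24.47 ≈ 171 kt.
171 kt falls in the Category 5 band.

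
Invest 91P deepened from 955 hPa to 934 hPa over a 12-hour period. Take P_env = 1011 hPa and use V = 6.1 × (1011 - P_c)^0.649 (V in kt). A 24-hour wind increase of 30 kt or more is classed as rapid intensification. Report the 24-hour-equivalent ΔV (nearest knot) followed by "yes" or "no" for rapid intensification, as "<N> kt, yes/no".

38 kt, yes

V₁: ΔP = 56, V ≈ 6.1 × 56^0.649 ≈ 83.16 kt.
V₂: ΔP = 77, V ≈ 6.1 × 77^0.649 ≈ 102.25 kt.
ΔV over 12 h = 19.09 kt → 24 h equivalent = 19.09 × 24/12 ≈ 38.18 kt.
38 kt ≥ 30 kt ⇒ rapid intensification.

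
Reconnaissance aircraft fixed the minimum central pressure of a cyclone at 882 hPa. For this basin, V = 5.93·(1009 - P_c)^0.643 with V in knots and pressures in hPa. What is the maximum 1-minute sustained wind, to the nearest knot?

134 kt

ΔP = 1009 − 882 = 127 hPa.
127^0.643 ≈ 22.529.
V ≈ 5.93 × 22.529 ≈ 133.6 kt.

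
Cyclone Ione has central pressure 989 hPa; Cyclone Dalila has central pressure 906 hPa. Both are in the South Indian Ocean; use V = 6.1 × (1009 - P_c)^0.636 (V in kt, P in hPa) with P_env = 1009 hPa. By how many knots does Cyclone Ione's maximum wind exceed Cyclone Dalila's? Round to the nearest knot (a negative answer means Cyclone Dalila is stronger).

Cyclone Ione: ΔP = 20; V ≈ 6.1 × 20^0.636 ≈ 41.00 kt.
Cyclone Dalila: ΔP = 103; V ≈ 6.1 × 103^0.636 ≈ 116.28 kt.
Difference ≈ 41.00 − 116.28 = -75.28 → -75 kt.

-75 kt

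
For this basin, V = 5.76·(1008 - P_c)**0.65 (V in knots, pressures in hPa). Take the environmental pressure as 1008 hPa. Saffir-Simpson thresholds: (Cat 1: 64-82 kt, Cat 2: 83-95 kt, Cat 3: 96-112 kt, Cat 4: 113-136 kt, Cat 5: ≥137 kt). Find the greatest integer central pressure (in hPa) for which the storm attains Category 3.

Category 3 begins at V = 96 kt.
Required ΔP = (96/5.76)^(1/0.65) = 16.667^1.538 ≈ 75.82 hPa.
P_c ≤ 1008 − 75.82 = 932.18, so the highest integer P_c is 932 hPa.

932 hPa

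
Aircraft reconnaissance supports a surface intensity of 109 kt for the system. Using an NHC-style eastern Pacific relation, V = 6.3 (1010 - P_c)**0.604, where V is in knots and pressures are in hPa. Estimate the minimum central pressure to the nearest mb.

ΔP = (V / 6.3)^(1/0.604) = (109/6.3)^1.656.
109/6.3 = 17.302; 17.302^1.656 ≈ 112.15 mb.
P_c = 1010 − 112.15 = 897.85 ≈ 898 mb.

898 mb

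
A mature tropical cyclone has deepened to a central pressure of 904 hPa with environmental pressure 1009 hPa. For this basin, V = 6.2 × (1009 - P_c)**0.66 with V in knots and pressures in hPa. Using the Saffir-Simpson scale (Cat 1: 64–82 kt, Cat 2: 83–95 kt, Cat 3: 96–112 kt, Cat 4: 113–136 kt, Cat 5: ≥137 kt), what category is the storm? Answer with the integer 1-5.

4

ΔP = 1009 − 904 = 105 hPa.
V ≈ 6.2 × 105^0.66 = 6.2 × 21.58 ≈ 134 kt.
134 kt falls in the Category 4 band.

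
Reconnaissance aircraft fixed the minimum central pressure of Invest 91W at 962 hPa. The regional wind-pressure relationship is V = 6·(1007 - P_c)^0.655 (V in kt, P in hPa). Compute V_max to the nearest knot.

ΔP = 1007 − 962 = 45 hPa.
45^0.655 ≈ 12.102.
V ≈ 6 × 12.102 ≈ 72.6 kt.

73 kt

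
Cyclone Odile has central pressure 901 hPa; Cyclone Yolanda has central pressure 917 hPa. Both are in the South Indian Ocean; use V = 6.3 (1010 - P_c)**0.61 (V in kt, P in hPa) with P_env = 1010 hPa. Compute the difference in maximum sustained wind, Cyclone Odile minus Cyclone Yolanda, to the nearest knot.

Cyclone Odile: ΔP = 109; V ≈ 6.3 × 109^0.61 ≈ 110.20 kt.
Cyclone Yolanda: ΔP = 93; V ≈ 6.3 × 93^0.61 ≈ 100.03 kt.
Difference ≈ 110.20 − 100.03 = 10.17 → 10 kt.

10 kt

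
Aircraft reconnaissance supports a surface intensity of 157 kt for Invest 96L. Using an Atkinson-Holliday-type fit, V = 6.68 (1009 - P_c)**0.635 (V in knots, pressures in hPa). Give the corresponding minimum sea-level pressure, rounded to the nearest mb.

ΔP = (V / 6.68)^(1/0.635) = (157/6.68)^1.575.
157/6.68 = 23.503; 23.503^1.575 ≈ 144.29 mb.
P_c = 1009 − 144.29 = 864.71 ≈ 865 mb.

865 mb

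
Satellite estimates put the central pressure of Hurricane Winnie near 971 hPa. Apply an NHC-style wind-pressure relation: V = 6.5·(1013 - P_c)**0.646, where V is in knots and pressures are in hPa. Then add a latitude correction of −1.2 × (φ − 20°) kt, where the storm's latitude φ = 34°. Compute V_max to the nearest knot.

56 kt

ΔP = 1013 − 971 = 42 hPa.
42^0.646 ≈ 11.185.
V ≈ 6.5 × 11.185 ≈ 72.7 kt.
Latitude correction: −1.2 × (34 − 20) = -16.8 kt.
Corrected V ≈ 55.9 kt → 56 kt.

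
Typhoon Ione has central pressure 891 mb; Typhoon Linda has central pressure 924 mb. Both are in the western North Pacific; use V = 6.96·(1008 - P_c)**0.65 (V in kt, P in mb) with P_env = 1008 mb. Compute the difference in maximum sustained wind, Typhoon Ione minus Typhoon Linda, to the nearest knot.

Typhoon Ione: ΔP = 117; V ≈ 6.96 × 117^0.65 ≈ 153.79 kt.
Typhoon Linda: ΔP = 84; V ≈ 6.96 × 84^0.65 ≈ 123.99 kt.
Difference ≈ 153.79 − 123.99 = 29.80 → 30 kt.

30 kt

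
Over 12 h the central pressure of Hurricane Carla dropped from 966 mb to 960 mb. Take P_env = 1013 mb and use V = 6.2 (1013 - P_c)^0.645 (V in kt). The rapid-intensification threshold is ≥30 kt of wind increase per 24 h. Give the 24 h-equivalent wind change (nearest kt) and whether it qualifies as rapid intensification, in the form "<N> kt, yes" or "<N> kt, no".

12 kt, no

V₁: ΔP = 47, V ≈ 6.2 × 47^0.645 ≈ 74.28 kt.
V₂: ΔP = 53, V ≈ 6.2 × 53^0.645 ≈ 80.27 kt.
ΔV over 12 h = 5.99 kt → 24 h equivalent = 5.99 × 24/12 ≈ 11.98 kt.
12 kt < 30 kt ⇒ not rapid intensification.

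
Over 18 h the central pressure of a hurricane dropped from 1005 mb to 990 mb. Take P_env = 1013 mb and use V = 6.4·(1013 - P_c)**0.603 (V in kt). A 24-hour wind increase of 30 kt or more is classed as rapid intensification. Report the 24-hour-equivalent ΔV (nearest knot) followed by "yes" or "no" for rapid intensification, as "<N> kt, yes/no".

V₁: ΔP = 8, V ≈ 6.4 × 8^0.603 ≈ 22.43 kt.
V₂: ΔP = 23, V ≈ 6.4 × 23^0.603 ≈ 42.39 kt.
ΔV over 18 h = 19.96 kt → 24 h equivalent = 19.96 × 24/18 ≈ 26.61 kt.
27 kt < 30 kt ⇒ not rapid intensification.

27 kt, no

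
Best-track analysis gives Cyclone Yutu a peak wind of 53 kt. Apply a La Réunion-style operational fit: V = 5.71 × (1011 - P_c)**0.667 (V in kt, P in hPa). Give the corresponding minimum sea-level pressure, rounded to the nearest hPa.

ΔP = (V / 5.71)^(1/0.667) = (53/5.71)^1.499.
53/5.71 = 9.282; 9.282^1.499 ≈ 28.23 hPa.
P_c = 1011 − 28.23 = 982.77 ≈ 983 hPa.

983 hPa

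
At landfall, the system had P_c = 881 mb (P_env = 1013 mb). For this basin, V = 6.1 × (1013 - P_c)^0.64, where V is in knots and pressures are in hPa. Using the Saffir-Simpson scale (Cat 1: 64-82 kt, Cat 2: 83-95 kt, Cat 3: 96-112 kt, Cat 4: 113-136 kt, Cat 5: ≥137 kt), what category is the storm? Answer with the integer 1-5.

5

ΔP = 1013 − 881 = 132 mb.
V ≈ 6.1 × 132^0.64 = 6.1 × 22.76 ≈ 139 kt.
139 kt falls in the Category 5 band.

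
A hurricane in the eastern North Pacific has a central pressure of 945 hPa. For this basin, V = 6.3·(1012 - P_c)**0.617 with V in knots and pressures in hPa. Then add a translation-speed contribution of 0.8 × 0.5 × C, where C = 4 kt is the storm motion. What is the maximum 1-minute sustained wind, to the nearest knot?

ΔP = 1012 − 945 = 67 hPa.
67^0.617 ≈ 13.387.
V ≈ 6.3 × 13.387 ≈ 84.3 kt.
Translation term: 0.8 × 0.5 × 4 = 1.6 kt.
Corrected V ≈ 85.9 kt → 86 kt.

86 kt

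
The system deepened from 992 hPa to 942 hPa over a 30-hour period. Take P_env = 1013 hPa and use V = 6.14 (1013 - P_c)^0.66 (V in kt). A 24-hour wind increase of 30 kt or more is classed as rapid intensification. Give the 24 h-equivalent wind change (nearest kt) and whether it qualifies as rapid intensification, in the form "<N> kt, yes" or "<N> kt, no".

45 kt, yes

V₁: ΔP = 21, V ≈ 6.14 × 21^0.66 ≈ 45.80 kt.
V₂: ΔP = 71, V ≈ 6.14 × 71^0.66 ≈ 102.33 kt.
ΔV over 30 h = 56.53 kt → 24 h equivalent = 56.53 × 24/30 ≈ 45.22 kt.
45 kt ≥ 30 kt ⇒ rapid intensification.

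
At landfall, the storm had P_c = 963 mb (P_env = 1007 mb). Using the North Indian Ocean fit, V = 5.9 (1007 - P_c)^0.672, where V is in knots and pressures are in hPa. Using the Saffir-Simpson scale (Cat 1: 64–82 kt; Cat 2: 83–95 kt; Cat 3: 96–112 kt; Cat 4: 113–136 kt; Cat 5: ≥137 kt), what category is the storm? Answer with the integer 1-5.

ΔP = 1007 − 963 = 44 mb.
V ≈ 5.9 × 44^0.672 = 5.9 × 12.72 ≈ 75 kt.
75 kt falls in the Category 1 band.

1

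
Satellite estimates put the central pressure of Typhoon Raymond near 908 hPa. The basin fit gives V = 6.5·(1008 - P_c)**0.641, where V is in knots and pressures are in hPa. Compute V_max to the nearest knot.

124 kt

ΔP = 1008 − 908 = 100 hPa.
100^0.641 ≈ 19.143.
V ≈ 6.5 × 19.143 ≈ 124.4 kt.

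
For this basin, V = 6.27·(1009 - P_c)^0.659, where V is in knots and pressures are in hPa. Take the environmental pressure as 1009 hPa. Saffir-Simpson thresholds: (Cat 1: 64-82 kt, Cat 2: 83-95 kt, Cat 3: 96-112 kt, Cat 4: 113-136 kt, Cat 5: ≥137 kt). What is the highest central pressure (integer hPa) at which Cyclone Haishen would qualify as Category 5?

901 hPa

Category 5 begins at V = 137 kt.
Required ΔP = (137/6.27)^(1/0.659) = 21.850^1.517 ≈ 107.78 hPa.
P_c ≤ 1009 − 107.78 = 901.22, so the highest integer P_c is 901 hPa.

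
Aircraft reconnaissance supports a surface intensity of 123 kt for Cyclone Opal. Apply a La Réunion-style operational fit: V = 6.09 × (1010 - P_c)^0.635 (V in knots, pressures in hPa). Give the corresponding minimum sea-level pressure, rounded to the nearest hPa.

896 hPa

ΔP = (V / 6.09)^(1/0.635) = (123/6.09)^1.575.
123/6.09 = 20.197; 20.197^1.575 ≈ 113.65 hPa.
P_c = 1010 − 113.65 = 896.35 ≈ 896 hPa.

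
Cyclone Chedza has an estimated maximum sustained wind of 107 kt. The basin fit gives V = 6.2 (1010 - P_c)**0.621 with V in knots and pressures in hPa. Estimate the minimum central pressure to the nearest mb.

ΔP = (V / 6.2)^(1/0.621) = (107/6.2)^1.610.
107/6.2 = 17.258; 17.258^1.610 ≈ 98.16 mb.
P_c = 1010 − 98.16 = 911.84 ≈ 912 mb.

912 mb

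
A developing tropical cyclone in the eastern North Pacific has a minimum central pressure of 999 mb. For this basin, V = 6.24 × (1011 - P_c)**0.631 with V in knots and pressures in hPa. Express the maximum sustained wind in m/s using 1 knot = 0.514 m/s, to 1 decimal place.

ΔP = 1011 − 999 = 12 mb.
V ≈ 6.24 × 12^0.631 = 6.24 × 4.797 ≈ 29.933 kt.
29.933 × 0.514 ≈ 15.39 m/s → 15.4 m/s.

15.4 m/s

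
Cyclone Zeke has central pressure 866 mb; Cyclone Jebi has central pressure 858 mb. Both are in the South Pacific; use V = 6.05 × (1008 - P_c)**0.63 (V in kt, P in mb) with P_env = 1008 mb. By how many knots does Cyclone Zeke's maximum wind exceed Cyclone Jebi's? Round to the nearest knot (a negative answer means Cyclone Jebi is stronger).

-5 kt

Cyclone Zeke: ΔP = 142; V ≈ 6.05 × 142^0.63 ≈ 137.31 kt.
Cyclone Jebi: ΔP = 150; V ≈ 6.05 × 150^0.63 ≈ 142.13 kt.
Difference ≈ 137.31 − 142.13 = -4.82 → -5 kt.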